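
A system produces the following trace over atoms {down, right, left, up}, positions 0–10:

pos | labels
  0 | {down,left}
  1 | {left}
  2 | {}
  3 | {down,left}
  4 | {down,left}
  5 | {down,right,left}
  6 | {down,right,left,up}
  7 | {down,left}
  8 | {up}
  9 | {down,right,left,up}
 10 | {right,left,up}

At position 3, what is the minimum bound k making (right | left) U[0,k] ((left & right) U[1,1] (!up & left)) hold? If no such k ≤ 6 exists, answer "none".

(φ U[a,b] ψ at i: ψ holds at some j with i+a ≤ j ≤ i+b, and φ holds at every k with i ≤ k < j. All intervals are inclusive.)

3

Need earliest j ≥ 3 with ((left & right) U[1,1] (!up & left)), and (right | left) at every k in [3,j-1].
  j=3: rhs fails.
  j=4: rhs fails.
  j=5: rhs fails.
  j=6: rhs holds; lhs holds on [3,5]. k = 3.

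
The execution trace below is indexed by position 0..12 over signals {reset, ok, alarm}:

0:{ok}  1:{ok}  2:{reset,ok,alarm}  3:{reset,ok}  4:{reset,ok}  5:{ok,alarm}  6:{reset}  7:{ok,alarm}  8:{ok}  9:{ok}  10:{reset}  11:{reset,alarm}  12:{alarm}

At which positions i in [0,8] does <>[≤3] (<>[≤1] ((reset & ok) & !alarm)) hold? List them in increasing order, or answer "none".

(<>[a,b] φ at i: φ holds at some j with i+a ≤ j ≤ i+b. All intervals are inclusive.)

0, 1, 2, 3, 4

Evaluate at each i in [0,8]:
  i=0: ✓ (witness j=2)
  i=1: ✓ (witness j=2)
  i=2: ✓ (witness j=2)
  i=3: ✓ (witness j=3)
  i=4: ✓ (witness j=4)
  i=5: ✗ (none in [5,8])
  i=6: ✗ (none in [6,9])
  i=7: ✗ (none in [7,10])
  i=8: ✗ (none in [8,11])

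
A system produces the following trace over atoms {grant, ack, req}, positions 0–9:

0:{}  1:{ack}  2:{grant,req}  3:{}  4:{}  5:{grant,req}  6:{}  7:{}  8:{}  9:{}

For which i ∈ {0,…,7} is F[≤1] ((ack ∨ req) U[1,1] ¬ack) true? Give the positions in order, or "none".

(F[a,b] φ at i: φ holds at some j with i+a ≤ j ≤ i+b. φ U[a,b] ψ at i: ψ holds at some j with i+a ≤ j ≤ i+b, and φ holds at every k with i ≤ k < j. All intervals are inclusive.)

0, 1, 2, 4, 5

Evaluate at each i in [0,7]:
  i=0: ✓ (witness j=1)
  i=1: ✓ (witness j=1)
  i=2: ✓ (witness j=2)
  i=3: ✗ (none in [3,4])
  i=4: ✓ (witness j=5)
  i=5: ✓ (witness j=5)
  i=6: ✗ (none in [6,7])
  i=7: ✗ (none in [7,8])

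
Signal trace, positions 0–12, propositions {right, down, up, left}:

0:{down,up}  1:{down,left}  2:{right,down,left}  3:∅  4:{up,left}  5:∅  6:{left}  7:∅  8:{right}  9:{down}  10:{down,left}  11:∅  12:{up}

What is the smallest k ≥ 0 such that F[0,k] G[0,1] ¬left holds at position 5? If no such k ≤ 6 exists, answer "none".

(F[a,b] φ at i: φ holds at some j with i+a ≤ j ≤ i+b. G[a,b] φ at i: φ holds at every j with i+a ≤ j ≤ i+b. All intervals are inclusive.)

2

Scan j = 5,6,… for G[0,1] ¬left:
  j=5: fails
  j=6: fails
  j=7: holds
First hit at j=7, so smallest k = 7-5 = 2.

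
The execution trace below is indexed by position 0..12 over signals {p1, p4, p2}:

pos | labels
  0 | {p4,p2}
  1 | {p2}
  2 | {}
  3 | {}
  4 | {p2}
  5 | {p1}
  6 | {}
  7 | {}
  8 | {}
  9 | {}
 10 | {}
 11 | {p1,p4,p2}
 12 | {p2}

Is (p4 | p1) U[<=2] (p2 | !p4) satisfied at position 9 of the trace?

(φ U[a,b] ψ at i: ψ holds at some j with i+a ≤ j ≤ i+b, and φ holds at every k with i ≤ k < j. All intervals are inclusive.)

Need some j in [9,11] with (p2 | !p4), and (p4 | p1) at every k in [9,j-1].
  j=9: (p2 | !p4) holds; no prefix to check → satisfied.

True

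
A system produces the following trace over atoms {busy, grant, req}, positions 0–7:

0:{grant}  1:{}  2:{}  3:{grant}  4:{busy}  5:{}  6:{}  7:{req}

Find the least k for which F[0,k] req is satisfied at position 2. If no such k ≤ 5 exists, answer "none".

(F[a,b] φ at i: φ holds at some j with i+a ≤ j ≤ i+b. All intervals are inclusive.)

5

Scan j = 2,3,… for req:
  j=2: fails
  j=3: fails
  j=4: fails
  j=5: fails
  j=6: fails
  j=7: holds
First hit at j=7, so smallest k = 7-2 = 5.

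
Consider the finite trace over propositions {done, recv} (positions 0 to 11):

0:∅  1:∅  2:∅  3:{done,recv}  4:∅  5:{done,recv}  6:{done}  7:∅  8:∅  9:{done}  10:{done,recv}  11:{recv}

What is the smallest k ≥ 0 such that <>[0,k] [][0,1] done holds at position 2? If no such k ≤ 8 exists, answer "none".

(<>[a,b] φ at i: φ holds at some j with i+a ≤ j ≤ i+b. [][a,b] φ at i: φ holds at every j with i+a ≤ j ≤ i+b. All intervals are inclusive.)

Scan j = 2,3,… for [][0,1] done:
  j=2: fails
  j=3: fails
  j=4: fails
  j=5: holds
First hit at j=5, so smallest k = 5-2 = 3.

3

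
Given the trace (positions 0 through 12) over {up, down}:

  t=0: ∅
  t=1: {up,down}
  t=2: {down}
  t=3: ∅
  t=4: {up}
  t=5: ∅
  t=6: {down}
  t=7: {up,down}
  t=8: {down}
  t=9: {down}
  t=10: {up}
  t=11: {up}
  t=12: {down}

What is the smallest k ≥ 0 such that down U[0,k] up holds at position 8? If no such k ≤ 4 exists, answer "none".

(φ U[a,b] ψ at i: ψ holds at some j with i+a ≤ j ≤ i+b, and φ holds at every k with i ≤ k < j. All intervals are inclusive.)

Need earliest j ≥ 8 with up, and down at every k in [8,j-1].
  j=8: rhs fails.
  j=9: rhs fails.
  j=10: rhs holds; lhs holds on [8,9]. k = 2.

2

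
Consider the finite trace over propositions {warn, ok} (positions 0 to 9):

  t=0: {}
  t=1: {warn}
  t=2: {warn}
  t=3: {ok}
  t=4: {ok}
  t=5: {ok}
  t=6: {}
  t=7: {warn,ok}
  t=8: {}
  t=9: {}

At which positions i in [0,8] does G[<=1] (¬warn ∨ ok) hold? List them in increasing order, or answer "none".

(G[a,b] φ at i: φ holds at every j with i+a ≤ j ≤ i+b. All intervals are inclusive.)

3, 4, 5, 6, 7, 8

Evaluate at each i in [0,8]:
  i=0: ✗ (fails at j=1)
  i=1: ✗ (fails at j=1)
  i=2: ✗ (fails at j=2)
  i=3: ✓ (all of [3,4])
  i=4: ✓ (all of [4,5])
  i=5: ✓ (all of [5,6])
  i=6: ✓ (all of [6,7])
  i=7: ✓ (all of [7,8])
  i=8: ✓ (all of [8,9])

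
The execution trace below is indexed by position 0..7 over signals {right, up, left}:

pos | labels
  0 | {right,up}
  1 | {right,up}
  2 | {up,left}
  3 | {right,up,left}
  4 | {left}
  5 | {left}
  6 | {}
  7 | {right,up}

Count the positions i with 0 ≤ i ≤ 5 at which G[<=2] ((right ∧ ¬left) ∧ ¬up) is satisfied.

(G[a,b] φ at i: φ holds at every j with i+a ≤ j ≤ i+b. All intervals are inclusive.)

0

Evaluate at each i in [0,5]:
  i=0: ✗ (fails at j=0)
  i=1: ✗ (fails at j=1)
  i=2: ✗ (fails at j=2)
  i=3: ✗ (fails at j=3)
  i=4: ✗ (fails at j=4)
  i=5: ✗ (fails at j=5)
Positions where it holds: {} → 0.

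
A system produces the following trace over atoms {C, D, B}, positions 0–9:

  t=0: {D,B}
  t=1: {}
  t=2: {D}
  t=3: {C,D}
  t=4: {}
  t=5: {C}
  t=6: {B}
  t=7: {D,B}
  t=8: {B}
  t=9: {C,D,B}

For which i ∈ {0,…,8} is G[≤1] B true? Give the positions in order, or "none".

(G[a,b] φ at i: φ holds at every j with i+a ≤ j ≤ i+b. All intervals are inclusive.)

6, 7, 8

Evaluate at each i in [0,8]:
  i=0: ✗ (fails at j=1)
  i=1: ✗ (fails at j=1)
  i=2: ✗ (fails at j=2)
  i=3: ✗ (fails at j=3)
  i=4: ✗ (fails at j=4)
  i=5: ✗ (fails at j=5)
  i=6: ✓ (all of [6,7])
  i=7: ✓ (all of [7,8])
  i=8: ✓ (all of [8,9])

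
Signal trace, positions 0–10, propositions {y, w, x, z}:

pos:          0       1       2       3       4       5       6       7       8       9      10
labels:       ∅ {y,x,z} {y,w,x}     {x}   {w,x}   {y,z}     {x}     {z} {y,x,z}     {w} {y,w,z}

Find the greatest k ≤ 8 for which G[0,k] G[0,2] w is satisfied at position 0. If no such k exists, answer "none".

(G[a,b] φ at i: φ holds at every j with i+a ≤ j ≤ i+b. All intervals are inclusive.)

G[0,2] w must hold from j=0 onward; find where it first fails.
  j=0: fails → no k works.

none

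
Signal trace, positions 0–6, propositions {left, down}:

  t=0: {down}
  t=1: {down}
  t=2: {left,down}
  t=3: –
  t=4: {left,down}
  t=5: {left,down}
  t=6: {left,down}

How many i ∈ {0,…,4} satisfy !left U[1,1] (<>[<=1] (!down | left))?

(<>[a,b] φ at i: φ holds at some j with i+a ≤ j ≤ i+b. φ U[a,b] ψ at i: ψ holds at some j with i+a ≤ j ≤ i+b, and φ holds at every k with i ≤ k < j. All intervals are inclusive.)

Evaluate at each i in [0,4]:
  i=0: ✓ (rhs at j=1; lhs holds on [0,0])
  i=1: ✓ (rhs at j=2; lhs holds on [1,1])
  i=2: ✗ (lhs fails at k=2 before rhs at j=3)
  i=3: ✓ (rhs at j=4; lhs holds on [3,3])
  i=4: ✗ (lhs fails at k=4 before rhs at j=5)
Positions where it holds: {0, 1, 3} → 3.

3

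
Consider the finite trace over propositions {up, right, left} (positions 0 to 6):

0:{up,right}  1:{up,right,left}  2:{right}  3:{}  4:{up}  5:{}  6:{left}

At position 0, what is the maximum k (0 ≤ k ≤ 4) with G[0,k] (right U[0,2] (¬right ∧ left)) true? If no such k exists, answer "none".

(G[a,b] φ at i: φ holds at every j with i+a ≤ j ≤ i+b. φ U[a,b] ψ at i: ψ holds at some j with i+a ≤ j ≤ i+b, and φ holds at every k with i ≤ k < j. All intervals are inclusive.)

(right U[0,2] (¬right ∧ left)) must hold from j=0 onward; find where it first fails.
  j=0: fails → no k works.

none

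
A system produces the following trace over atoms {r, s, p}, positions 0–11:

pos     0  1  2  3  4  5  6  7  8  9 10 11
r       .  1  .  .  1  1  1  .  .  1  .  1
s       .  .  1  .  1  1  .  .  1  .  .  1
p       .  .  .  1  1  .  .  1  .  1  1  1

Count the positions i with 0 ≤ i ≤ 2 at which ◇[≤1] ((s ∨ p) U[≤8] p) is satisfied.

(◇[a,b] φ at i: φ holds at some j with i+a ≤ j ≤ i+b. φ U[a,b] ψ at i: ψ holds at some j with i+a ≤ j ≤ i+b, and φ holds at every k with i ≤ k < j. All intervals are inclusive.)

Evaluate at each i in [0,2]:
  i=0: ✗ (none in [0,1])
  i=1: ✓ (witness j=2)
  i=2: ✓ (witness j=2)
Positions where it holds: {1, 2} → 2.

2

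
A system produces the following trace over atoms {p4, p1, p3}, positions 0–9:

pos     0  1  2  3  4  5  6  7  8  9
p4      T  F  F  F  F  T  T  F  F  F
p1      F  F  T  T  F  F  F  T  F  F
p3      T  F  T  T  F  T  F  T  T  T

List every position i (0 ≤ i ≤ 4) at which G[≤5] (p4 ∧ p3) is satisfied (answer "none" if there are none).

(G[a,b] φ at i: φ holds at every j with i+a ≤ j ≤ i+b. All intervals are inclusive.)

Evaluate at each i in [0,4]:
  i=0: ✗ (fails at j=1)
  i=1: ✗ (fails at j=1)
  i=2: ✗ (fails at j=2)
  i=3: ✗ (fails at j=3)
  i=4: ✗ (fails at j=4)

none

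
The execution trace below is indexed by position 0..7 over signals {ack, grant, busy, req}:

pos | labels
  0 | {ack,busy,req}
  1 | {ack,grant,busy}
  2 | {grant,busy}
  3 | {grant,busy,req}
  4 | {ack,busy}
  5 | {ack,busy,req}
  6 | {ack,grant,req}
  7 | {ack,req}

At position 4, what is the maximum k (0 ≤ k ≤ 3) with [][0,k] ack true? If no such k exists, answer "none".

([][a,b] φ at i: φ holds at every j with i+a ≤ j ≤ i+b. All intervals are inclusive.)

ack must hold from j=4 onward; find where it first fails.
  j=4: holds
  j=5: holds
  j=6: holds
  j=7: holds
Holds through j=7; largest k = 3.

3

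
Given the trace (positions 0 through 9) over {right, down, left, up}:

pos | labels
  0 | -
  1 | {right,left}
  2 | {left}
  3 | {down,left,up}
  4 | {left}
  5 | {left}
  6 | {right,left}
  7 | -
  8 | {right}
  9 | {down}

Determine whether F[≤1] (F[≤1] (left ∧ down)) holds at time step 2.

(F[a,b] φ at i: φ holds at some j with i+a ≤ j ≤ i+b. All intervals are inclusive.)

Holds

Check F[≤1] (left ∧ down) at each j in [2,3]:
  j=2: holds (witness at 3)
  j=3: holds (witness at 3)
Found at j=2 → formula holds.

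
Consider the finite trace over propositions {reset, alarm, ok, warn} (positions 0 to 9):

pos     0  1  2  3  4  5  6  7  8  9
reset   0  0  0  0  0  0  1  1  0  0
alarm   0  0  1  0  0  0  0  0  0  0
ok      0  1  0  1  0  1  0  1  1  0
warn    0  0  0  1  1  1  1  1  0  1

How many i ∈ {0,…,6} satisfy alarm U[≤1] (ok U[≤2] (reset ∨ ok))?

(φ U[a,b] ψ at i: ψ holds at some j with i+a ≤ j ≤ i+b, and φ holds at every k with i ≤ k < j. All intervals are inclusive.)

5

Evaluate at each i in [0,6]:
  i=0: ✗ (lhs fails at k=0 before rhs at j=1)
  i=1: ✓ (rhs at j=1)
  i=2: ✓ (rhs at j=3; lhs holds on [2,2])
  i=3: ✓ (rhs at j=3)
  i=4: ✗ (lhs fails at k=4 before rhs at j=5)
  i=5: ✓ (rhs at j=5)
  i=6: ✓ (rhs at j=6)
Positions where it holds: {1, 2, 3, 5, 6} → 5.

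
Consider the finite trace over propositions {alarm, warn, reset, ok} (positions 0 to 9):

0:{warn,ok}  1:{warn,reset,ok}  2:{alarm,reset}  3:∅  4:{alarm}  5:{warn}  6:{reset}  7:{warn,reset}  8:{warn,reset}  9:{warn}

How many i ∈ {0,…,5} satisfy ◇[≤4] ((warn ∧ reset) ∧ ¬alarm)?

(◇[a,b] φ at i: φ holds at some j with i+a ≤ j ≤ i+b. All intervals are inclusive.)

Evaluate at each i in [0,5]:
  i=0: ✓ (witness j=1)
  i=1: ✓ (witness j=1)
  i=2: ✗ (none in [2,6])
  i=3: ✓ (witness j=7)
  i=4: ✓ (witness j=7)
  i=5: ✓ (witness j=7)
Positions where it holds: {0, 1, 3, 4, 5} → 5.

5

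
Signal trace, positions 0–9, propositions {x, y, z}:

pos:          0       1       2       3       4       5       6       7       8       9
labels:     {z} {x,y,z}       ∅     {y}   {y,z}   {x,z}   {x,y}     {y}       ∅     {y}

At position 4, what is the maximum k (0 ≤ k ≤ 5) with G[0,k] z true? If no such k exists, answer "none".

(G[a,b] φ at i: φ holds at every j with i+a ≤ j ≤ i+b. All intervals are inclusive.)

1

z must hold from j=4 onward; find where it first fails.
  j=4: holds
  j=5: holds
  j=6: fails
Holds on [4,5], so largest k = 1.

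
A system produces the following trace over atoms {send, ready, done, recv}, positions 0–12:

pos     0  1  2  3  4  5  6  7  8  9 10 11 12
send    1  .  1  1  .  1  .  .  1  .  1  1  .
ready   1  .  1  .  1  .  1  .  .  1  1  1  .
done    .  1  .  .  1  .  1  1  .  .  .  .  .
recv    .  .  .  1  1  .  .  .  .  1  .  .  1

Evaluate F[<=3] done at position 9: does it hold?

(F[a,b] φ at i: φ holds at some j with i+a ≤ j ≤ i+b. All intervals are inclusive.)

No

Check done at each j in [9,12]:
  j=9: false
  j=10: false
  j=11: false
  j=12: false
No position in the window satisfies it → formula fails.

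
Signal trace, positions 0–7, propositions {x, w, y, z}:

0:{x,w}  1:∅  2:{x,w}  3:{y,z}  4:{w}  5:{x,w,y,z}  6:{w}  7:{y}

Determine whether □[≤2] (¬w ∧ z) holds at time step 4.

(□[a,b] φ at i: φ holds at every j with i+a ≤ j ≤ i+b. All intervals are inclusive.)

No

Check (¬w ∧ z) at every j in [4,6]:
  j=4: false
  j=5: false
  j=6: false
Fails at j=4 → formula fails.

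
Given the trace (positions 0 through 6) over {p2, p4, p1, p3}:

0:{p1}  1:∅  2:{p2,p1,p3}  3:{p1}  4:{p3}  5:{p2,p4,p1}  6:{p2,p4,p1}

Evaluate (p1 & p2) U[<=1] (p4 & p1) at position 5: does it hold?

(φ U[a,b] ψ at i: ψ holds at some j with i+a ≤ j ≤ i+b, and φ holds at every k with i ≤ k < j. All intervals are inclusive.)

Need some j in [5,6] with (p4 & p1), and (p1 & p2) at every k in [5,j-1].
  j=5: (p4 & p1) holds; no prefix to check → satisfied.

True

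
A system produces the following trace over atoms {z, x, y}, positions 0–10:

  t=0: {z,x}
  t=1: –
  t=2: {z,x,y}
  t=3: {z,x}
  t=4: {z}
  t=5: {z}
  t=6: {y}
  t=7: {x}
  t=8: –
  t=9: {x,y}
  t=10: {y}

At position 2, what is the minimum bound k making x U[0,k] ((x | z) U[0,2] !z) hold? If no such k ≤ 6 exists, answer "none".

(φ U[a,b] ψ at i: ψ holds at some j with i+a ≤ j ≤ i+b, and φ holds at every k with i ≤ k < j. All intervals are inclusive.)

Need earliest j ≥ 2 with ((x | z) U[0,2] !z), and x at every k in [2,j-1].
  j=2: rhs fails.
  j=3: rhs fails.
  j=4: rhs holds; lhs holds on [2,3]. k = 2.

2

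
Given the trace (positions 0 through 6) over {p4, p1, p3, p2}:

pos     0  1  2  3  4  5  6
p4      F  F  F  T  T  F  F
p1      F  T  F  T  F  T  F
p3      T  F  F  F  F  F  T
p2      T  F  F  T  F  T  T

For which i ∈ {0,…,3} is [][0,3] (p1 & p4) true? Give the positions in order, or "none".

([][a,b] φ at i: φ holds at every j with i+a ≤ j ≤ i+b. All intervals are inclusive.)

none

Evaluate at each i in [0,3]:
  i=0: ✗ (fails at j=0)
  i=1: ✗ (fails at j=1)
  i=2: ✗ (fails at j=2)
  i=3: ✗ (fails at j=4)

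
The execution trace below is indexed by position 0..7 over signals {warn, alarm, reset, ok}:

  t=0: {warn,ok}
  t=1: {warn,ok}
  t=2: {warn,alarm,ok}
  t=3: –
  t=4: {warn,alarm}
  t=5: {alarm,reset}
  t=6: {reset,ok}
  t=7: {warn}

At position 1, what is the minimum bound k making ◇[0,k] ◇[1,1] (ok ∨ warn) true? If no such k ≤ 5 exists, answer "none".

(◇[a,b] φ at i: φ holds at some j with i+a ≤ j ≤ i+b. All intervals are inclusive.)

Scan j = 1,2,… for ◇[1,1] (ok ∨ warn):
  j=1: holds
First hit at j=1, so smallest k = 1-1 = 0.

0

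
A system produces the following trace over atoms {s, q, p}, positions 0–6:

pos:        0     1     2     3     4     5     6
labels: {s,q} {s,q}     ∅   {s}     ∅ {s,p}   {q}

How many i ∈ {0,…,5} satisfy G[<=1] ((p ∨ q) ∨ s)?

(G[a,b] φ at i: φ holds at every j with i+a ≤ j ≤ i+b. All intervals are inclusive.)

2

Evaluate at each i in [0,5]:
  i=0: ✓ (all of [0,1])
  i=1: ✗ (fails at j=2)
  i=2: ✗ (fails at j=2)
  i=3: ✗ (fails at j=4)
  i=4: ✗ (fails at j=4)
  i=5: ✓ (all of [5,6])
Positions where it holds: {0, 5} → 2.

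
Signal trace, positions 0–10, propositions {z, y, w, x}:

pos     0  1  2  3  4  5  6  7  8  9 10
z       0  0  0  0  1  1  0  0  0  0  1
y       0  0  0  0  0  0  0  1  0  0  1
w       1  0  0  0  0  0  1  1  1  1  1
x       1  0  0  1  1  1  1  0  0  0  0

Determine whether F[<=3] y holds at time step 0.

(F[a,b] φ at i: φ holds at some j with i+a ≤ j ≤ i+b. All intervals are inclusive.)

Check y at each j in [0,3]:
  j=0: false
  j=1: false
  j=2: false
  j=3: false
No position in the window satisfies it → formula fails.

Does not hold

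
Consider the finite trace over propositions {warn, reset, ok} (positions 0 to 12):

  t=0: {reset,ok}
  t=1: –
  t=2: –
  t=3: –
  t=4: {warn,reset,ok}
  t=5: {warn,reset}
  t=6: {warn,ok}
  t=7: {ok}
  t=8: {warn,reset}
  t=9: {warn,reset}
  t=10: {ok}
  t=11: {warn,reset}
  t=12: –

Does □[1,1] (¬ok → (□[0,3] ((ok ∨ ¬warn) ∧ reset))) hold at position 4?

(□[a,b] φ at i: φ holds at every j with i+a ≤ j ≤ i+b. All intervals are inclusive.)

Check (¬ok → (□[0,3] ((ok ∨ ¬warn) ∧ reset))) at every j in [5,5]:
  j=5: antecedent true; consequent fails at 5 → ✗
Fails at j=5 → formula fails.

Does not hold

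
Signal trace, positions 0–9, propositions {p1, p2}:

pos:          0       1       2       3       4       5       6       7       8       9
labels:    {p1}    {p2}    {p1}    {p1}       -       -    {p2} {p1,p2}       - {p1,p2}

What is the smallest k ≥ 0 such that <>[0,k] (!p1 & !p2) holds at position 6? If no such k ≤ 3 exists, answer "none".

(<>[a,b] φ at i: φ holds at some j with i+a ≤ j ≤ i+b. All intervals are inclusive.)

Scan j = 6,7,… for (!p1 & !p2):
  j=6: fails
  j=7: fails
  j=8: holds
First hit at j=8, so smallest k = 8-6 = 2.

2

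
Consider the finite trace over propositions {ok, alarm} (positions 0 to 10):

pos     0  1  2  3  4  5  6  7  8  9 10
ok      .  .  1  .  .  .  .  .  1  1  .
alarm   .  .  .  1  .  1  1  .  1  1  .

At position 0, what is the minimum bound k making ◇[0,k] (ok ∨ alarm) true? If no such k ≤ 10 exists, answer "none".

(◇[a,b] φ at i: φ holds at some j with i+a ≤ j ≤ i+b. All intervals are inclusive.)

2

Scan j = 0,1,… for (ok ∨ alarm):
  j=0: fails
  j=1: fails
  j=2: holds
First hit at j=2, so smallest k = 2-0 = 2.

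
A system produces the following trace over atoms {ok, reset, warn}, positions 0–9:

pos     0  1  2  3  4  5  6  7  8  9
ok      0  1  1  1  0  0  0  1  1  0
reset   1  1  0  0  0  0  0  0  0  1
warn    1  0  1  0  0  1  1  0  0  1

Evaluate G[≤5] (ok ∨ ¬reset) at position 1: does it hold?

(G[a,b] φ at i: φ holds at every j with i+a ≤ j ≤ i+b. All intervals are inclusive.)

Yes

Check (ok ∨ ¬reset) at every j in [1,6]:
  j=1: true
  j=2: true
  j=3: true
  j=4: true
  j=5: true
  j=6: true
All positions satisfy it → formula holds.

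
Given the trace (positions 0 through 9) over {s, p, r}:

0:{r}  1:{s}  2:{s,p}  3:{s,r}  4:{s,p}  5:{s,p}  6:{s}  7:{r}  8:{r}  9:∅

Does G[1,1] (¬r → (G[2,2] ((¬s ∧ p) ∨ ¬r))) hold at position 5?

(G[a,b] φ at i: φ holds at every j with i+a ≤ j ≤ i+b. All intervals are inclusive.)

No

Check (¬r → (G[2,2] ((¬s ∧ p) ∨ ¬r))) at every j in [6,6]:
  j=6: antecedent true; consequent fails at 8 → ✗
Fails at j=6 → formula fails.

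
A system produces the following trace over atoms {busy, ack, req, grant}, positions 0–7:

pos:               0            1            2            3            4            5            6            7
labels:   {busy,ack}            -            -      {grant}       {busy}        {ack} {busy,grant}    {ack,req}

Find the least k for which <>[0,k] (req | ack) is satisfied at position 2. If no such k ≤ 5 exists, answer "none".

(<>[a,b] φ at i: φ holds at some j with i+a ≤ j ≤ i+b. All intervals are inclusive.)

Scan j = 2,3,… for (req | ack):
  j=2: fails
  j=3: fails
  j=4: fails
  j=5: holds
First hit at j=5, so smallest k = 5-2 = 3.

3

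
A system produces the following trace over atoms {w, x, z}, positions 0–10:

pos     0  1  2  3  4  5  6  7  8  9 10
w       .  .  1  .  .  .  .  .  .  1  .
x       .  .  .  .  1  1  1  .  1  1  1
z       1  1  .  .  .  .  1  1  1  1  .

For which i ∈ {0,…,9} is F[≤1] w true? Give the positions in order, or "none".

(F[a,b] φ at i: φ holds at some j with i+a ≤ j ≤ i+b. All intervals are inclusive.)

1, 2, 8, 9

Evaluate at each i in [0,9]:
  i=0: ✗ (none in [0,1])
  i=1: ✓ (witness j=2)
  i=2: ✓ (witness j=2)
  i=3: ✗ (none in [3,4])
  i=4: ✗ (none in [4,5])
  i=5: ✗ (none in [5,6])
  i=6: ✗ (none in [6,7])
  i=7: ✗ (none in [7,8])
  i=8: ✓ (witness j=9)
  i=9: ✓ (witness j=9)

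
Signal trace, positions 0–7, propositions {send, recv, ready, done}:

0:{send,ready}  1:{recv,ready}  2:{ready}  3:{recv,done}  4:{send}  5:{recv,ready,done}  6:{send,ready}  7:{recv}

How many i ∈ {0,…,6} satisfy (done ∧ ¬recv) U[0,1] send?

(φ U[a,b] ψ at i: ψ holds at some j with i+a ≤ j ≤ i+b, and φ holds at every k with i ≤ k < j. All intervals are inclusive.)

Evaluate at each i in [0,6]:
  i=0: ✓ (rhs at j=0)
  i=1: ✗ (no rhs in [1,2])
  i=2: ✗ (no rhs in [2,3])
  i=3: ✗ (lhs fails at k=3 before rhs at j=4)
  i=4: ✓ (rhs at j=4)
  i=5: ✗ (lhs fails at k=5 before rhs at j=6)
  i=6: ✓ (rhs at j=6)
Positions where it holds: {0, 4, 6} → 3.

3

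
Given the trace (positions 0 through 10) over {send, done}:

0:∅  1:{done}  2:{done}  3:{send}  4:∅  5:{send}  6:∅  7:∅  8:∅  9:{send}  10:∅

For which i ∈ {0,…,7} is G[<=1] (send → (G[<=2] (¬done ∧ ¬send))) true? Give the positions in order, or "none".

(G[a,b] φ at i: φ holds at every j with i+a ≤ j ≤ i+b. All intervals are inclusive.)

0, 1, 6, 7

Evaluate at each i in [0,7]:
  i=0: ✓ (all of [0,1])
  i=1: ✓ (all of [1,2])
  i=2: ✗ (fails at j=3)
  i=3: ✗ (fails at j=3)
  i=4: ✗ (fails at j=5)
  i=5: ✗ (fails at j=5)
  i=6: ✓ (all of [6,7])
  i=7: ✓ (all of [7,8])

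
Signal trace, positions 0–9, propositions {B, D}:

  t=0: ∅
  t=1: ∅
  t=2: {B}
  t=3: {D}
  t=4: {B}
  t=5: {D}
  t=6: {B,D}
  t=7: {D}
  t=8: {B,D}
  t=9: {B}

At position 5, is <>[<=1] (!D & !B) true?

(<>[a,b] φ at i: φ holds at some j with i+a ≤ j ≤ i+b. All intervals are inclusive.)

False

Check (!D & !B) at each j in [5,6]:
  j=5: false
  j=6: false
No position in the window satisfies it → formula fails.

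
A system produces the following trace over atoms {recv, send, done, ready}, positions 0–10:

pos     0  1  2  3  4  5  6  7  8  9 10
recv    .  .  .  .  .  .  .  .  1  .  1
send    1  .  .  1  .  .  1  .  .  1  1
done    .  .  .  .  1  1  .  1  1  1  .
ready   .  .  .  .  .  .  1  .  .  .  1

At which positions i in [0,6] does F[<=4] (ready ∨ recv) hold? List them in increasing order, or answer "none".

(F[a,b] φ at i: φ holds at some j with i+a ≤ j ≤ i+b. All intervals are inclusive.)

Evaluate at each i in [0,6]:
  i=0: ✗ (none in [0,4])
  i=1: ✗ (none in [1,5])
  i=2: ✓ (witness j=6)
  i=3: ✓ (witness j=6)
  i=4: ✓ (witness j=6)
  i=5: ✓ (witness j=6)
  i=6: ✓ (witness j=6)

2, 3, 4, 5, 6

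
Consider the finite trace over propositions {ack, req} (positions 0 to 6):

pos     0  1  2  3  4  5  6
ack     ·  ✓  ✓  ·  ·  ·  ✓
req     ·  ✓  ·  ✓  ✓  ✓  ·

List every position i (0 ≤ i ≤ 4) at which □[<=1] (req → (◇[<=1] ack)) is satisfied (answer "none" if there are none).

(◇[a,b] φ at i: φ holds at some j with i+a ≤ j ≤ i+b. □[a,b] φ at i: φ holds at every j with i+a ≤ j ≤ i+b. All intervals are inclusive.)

0, 1

Evaluate at each i in [0,4]:
  i=0: ✓ (all of [0,1])
  i=1: ✓ (all of [1,2])
  i=2: ✗ (fails at j=3)
  i=3: ✗ (fails at j=3)
  i=4: ✗ (fails at j=4)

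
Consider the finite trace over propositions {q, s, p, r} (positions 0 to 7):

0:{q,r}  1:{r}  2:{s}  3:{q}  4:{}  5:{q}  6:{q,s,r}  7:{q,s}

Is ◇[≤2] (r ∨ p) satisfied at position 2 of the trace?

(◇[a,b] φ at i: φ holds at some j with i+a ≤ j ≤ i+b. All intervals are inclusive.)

Check (r ∨ p) at each j in [2,4]:
  j=2: false
  j=3: false
  j=4: false
No position in the window satisfies it → formula fails.

No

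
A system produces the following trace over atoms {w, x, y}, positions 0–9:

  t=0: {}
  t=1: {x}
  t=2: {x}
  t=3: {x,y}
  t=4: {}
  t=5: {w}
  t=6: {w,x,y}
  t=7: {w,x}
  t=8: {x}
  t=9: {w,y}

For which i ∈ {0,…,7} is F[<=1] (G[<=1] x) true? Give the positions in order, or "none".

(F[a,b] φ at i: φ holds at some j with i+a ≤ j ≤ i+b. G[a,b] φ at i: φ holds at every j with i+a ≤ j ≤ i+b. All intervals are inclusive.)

Evaluate at each i in [0,7]:
  i=0: ✓ (witness j=1)
  i=1: ✓ (witness j=1)
  i=2: ✓ (witness j=2)
  i=3: ✗ (none in [3,4])
  i=4: ✗ (none in [4,5])
  i=5: ✓ (witness j=6)
  i=6: ✓ (witness j=6)
  i=7: ✓ (witness j=7)

0, 1, 2, 5, 6, 7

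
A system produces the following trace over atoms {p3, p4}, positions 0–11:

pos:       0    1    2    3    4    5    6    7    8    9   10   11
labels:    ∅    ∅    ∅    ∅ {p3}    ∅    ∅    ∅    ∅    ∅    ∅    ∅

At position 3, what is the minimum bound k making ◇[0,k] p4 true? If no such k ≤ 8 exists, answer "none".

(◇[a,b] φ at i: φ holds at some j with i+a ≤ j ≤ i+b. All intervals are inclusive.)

none

Scan j = 3,4,… for p4:
  j=3: fails
  j=4: fails
  j=5: fails
  j=6: fails
  j=7: fails
  j=8: fails
  j=9: fails
  j=10: fails
  j=11: fails
No j in [3,11] satisfies it → none.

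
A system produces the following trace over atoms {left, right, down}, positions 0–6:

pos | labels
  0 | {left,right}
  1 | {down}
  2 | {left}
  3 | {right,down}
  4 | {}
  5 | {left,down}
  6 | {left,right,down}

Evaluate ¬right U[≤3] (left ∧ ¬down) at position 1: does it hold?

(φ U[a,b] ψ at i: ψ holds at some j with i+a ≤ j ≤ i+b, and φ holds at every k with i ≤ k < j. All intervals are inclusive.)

Holds

Need some j in [1,4] with (left ∧ ¬down), and ¬right at every k in [1,j-1].
  j=1: (left ∧ ¬down) false.
  j=2: (left ∧ ¬down) holds; ¬right holds at every k in [1,1] → satisfied.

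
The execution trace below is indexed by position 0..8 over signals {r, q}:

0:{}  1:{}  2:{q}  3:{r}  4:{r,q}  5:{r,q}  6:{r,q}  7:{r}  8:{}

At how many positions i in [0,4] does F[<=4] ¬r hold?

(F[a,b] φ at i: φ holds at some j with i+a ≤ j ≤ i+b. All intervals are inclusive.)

4

Evaluate at each i in [0,4]:
  i=0: ✓ (witness j=0)
  i=1: ✓ (witness j=1)
  i=2: ✓ (witness j=2)
  i=3: ✗ (none in [3,7])
  i=4: ✓ (witness j=8)
Positions where it holds: {0, 1, 2, 4} → 4.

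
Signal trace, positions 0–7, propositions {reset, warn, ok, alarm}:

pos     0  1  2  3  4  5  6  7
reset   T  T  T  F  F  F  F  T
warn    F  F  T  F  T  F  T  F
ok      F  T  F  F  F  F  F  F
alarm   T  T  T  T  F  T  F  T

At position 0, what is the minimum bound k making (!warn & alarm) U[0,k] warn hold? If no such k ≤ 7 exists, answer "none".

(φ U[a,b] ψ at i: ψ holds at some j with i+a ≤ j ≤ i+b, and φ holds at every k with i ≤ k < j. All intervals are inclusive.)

2

Need earliest j ≥ 0 with warn, and (!warn & alarm) at every k in [0,j-1].
  j=0: rhs fails.
  j=1: rhs fails.
  j=2: rhs holds; lhs holds on [0,1]. k = 2.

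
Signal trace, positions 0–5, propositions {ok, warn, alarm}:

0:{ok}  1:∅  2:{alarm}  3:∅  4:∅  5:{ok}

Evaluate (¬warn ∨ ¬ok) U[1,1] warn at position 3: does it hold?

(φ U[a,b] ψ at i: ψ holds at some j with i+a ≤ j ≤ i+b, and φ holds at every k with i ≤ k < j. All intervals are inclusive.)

False

Need some j in [4,4] with warn, and (¬warn ∨ ¬ok) at every k in [3,j-1].
  j=4: warn false.
No j in the window works → until fails.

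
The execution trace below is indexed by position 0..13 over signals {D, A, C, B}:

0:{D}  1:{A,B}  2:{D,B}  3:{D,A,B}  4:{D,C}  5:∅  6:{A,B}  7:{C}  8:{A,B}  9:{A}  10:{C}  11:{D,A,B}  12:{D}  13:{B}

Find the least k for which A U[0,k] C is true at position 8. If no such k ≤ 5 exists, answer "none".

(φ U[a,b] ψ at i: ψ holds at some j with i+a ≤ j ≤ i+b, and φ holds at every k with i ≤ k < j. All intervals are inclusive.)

Need earliest j ≥ 8 with C, and A at every k in [8,j-1].
  j=8: rhs fails.
  j=9: rhs fails.
  j=10: rhs holds; lhs holds on [8,9]. k = 2.

2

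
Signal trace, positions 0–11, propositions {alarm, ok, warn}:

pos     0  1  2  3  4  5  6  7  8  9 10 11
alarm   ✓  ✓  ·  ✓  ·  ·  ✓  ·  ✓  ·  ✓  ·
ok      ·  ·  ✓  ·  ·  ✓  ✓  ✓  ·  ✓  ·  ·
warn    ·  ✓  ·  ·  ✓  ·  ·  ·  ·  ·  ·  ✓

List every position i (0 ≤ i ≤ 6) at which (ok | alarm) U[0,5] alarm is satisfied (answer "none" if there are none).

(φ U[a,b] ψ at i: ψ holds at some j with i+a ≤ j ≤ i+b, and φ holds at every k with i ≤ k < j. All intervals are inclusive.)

Evaluate at each i in [0,6]:
  i=0: ✓ (rhs at j=0)
  i=1: ✓ (rhs at j=1)
  i=2: ✓ (rhs at j=3; lhs holds on [2,2])
  i=3: ✓ (rhs at j=3)
  i=4: ✗ (lhs fails at k=4 before rhs at j=6)
  i=5: ✓ (rhs at j=6; lhs holds on [5,5])
  i=6: ✓ (rhs at j=6)

0, 1, 2, 3, 5, 6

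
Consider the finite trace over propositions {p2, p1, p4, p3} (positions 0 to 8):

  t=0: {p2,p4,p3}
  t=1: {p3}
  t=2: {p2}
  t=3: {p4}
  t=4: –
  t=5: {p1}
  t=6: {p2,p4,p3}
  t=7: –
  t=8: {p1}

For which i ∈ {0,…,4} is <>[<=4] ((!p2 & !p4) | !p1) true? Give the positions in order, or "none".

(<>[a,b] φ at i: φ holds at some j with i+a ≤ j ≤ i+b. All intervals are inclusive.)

0, 1, 2, 3, 4

Evaluate at each i in [0,4]:
  i=0: ✓ (witness j=0)
  i=1: ✓ (witness j=1)
  i=2: ✓ (witness j=2)
  i=3: ✓ (witness j=3)
  i=4: ✓ (witness j=4)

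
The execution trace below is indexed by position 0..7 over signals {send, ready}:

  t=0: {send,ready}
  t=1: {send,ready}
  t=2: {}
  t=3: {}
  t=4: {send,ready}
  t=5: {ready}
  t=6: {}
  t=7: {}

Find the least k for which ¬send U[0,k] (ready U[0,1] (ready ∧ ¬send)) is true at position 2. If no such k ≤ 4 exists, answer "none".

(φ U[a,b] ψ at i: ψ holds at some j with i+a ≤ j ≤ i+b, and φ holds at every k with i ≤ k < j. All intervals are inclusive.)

Need earliest j ≥ 2 with (ready U[0,1] (ready ∧ ¬send)), and ¬send at every k in [2,j-1].
  j=2: rhs fails.
  j=3: rhs fails.
  j=4: rhs holds; lhs holds on [2,3]. k = 2.

2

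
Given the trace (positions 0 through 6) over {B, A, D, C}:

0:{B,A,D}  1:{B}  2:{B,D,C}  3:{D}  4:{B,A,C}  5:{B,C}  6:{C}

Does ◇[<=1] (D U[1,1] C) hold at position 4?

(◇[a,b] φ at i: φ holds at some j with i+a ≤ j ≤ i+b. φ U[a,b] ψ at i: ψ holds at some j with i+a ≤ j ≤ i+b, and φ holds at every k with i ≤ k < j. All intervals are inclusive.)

No

Check (D U[1,1] C) at each j in [4,5]:
  j=4: fails
  j=5: fails
No position in the window satisfies it → formula fails.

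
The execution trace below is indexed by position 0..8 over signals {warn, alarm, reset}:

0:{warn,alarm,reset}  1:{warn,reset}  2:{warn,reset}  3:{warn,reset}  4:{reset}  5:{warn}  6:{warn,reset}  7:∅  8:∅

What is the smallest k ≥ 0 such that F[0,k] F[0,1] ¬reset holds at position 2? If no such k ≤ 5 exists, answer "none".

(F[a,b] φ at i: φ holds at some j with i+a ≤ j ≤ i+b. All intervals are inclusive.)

2

Scan j = 2,3,… for F[0,1] ¬reset:
  j=2: fails
  j=3: fails
  j=4: holds
First hit at j=4, so smallest k = 4-2 = 2.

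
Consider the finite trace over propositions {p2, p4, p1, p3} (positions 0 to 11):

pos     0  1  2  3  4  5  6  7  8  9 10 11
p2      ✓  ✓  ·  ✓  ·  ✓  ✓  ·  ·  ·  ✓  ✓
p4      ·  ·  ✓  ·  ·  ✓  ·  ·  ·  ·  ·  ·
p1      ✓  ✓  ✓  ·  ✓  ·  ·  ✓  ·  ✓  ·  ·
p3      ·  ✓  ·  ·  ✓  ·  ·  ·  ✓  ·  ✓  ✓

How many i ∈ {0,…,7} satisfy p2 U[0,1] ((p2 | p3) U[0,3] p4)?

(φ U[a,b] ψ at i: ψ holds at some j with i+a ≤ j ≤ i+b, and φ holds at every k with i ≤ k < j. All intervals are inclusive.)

Evaluate at each i in [0,7]:
  i=0: ✓ (rhs at j=0)
  i=1: ✓ (rhs at j=1)
  i=2: ✓ (rhs at j=2)
  i=3: ✓ (rhs at j=3)
  i=4: ✓ (rhs at j=4)
  i=5: ✓ (rhs at j=5)
  i=6: ✗ (no rhs in [6,7])
  i=7: ✗ (no rhs in [7,8])
Positions where it holds: {0, 1, 2, 3, 4, 5} → 6.

6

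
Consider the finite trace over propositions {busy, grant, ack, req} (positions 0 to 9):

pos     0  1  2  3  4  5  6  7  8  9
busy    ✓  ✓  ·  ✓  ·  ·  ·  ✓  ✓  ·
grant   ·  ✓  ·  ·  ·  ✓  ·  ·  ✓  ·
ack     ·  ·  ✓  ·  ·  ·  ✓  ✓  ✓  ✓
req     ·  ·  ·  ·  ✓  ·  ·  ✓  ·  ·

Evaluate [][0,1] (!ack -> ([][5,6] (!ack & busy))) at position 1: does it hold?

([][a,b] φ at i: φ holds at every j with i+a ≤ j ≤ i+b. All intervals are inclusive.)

Check (!ack -> ([][5,6] (!ack & busy))) at every j in [1,2]:
  j=1: antecedent true; consequent fails at 6 → ✗
  j=2: antecedent false → ✓
Fails at j=1 → formula fails.

No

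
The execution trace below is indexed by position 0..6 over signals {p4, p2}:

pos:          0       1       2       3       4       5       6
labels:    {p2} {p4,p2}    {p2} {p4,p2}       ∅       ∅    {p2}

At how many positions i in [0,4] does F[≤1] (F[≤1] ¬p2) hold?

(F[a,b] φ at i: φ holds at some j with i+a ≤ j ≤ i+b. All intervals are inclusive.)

3

Evaluate at each i in [0,4]:
  i=0: ✗ (none in [0,1])
  i=1: ✗ (none in [1,2])
  i=2: ✓ (witness j=3)
  i=3: ✓ (witness j=3)
  i=4: ✓ (witness j=4)
Positions where it holds: {2, 3, 4} → 3.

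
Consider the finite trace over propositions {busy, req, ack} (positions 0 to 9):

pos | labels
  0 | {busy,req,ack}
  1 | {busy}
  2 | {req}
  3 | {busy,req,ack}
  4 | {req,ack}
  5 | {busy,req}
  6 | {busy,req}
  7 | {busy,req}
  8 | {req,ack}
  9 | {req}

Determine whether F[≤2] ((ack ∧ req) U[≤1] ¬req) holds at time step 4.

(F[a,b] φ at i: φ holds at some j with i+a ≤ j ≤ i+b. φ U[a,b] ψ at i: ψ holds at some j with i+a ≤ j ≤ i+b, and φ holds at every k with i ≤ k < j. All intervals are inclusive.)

Check ((ack ∧ req) U[≤1] ¬req) at each j in [4,6]:
  j=4: fails
  j=5: fails
  j=6: fails
No position in the window satisfies it → formula fails.

False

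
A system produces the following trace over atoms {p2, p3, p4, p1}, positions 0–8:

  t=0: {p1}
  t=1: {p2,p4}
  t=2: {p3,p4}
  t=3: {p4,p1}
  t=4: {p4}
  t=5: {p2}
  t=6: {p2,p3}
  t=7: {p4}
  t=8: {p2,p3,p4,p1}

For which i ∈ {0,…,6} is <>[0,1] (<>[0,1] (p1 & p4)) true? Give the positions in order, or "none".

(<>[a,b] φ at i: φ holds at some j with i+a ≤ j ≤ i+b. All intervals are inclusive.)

Evaluate at each i in [0,6]:
  i=0: ✗ (none in [0,1])
  i=1: ✓ (witness j=2)
  i=2: ✓ (witness j=2)
  i=3: ✓ (witness j=3)
  i=4: ✗ (none in [4,5])
  i=5: ✗ (none in [5,6])
  i=6: ✓ (witness j=7)

1, 2, 3, 6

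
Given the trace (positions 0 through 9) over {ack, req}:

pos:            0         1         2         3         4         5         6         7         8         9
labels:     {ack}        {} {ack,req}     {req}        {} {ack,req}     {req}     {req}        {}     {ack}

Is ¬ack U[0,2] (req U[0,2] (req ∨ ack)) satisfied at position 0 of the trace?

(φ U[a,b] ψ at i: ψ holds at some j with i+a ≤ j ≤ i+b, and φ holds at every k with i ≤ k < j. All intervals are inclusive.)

True

Need some j in [0,2] with (req U[0,2] (req ∨ ack)), and ¬ack at every k in [0,j-1].
  j=0: (req U[0,2] (req ∨ ack)) holds; no prefix to check → satisfied.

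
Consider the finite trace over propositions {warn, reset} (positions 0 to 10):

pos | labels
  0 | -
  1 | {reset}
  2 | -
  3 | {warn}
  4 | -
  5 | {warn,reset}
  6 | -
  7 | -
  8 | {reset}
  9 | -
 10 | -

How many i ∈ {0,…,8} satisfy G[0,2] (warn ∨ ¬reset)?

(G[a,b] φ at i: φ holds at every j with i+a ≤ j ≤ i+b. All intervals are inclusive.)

Evaluate at each i in [0,8]:
  i=0: ✗ (fails at j=1)
  i=1: ✗ (fails at j=1)
  i=2: ✓ (all of [2,4])
  i=3: ✓ (all of [3,5])
  i=4: ✓ (all of [4,6])
  i=5: ✓ (all of [5,7])
  i=6: ✗ (fails at j=8)
  i=7: ✗ (fails at j=8)
  i=8: ✗ (fails at j=8)
Positions where it holds: {2, 3, 4, 5} → 4.

4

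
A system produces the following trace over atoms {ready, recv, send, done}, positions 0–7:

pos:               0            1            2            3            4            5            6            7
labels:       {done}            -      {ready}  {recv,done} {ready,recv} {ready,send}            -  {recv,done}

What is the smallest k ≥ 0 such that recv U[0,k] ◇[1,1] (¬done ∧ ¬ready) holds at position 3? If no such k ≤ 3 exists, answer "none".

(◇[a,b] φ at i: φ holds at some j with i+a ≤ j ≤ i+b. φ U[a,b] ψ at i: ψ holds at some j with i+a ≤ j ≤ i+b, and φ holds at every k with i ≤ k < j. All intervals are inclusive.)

2

Need earliest j ≥ 3 with ◇[1,1] (¬done ∧ ¬ready), and recv at every k in [3,j-1].
  j=3: rhs fails.
  j=4: rhs fails.
  j=5: rhs holds; lhs holds on [3,4]. k = 2.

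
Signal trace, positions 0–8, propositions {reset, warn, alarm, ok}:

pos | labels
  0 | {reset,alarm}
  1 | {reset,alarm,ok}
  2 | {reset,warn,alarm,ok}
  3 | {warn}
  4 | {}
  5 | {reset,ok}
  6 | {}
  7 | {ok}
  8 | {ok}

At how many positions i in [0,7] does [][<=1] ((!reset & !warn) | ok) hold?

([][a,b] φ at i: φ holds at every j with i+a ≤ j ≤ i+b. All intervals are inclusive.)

5

Evaluate at each i in [0,7]:
  i=0: ✗ (fails at j=0)
  i=1: ✓ (all of [1,2])
  i=2: ✗ (fails at j=3)
  i=3: ✗ (fails at j=3)
  i=4: ✓ (all of [4,5])
  i=5: ✓ (all of [5,6])
  i=6: ✓ (all of [6,7])
  i=7: ✓ (all of [7,8])
Positions where it holds: {1, 4, 5, 6, 7} → 5.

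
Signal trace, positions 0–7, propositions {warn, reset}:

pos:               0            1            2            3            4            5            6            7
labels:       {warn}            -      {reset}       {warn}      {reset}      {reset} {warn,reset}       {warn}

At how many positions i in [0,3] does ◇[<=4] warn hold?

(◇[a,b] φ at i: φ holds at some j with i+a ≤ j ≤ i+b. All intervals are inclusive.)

4

Evaluate at each i in [0,3]:
  i=0: ✓ (witness j=0)
  i=1: ✓ (witness j=3)
  i=2: ✓ (witness j=3)
  i=3: ✓ (witness j=3)
Positions where it holds: {0, 1, 2, 3} → 4.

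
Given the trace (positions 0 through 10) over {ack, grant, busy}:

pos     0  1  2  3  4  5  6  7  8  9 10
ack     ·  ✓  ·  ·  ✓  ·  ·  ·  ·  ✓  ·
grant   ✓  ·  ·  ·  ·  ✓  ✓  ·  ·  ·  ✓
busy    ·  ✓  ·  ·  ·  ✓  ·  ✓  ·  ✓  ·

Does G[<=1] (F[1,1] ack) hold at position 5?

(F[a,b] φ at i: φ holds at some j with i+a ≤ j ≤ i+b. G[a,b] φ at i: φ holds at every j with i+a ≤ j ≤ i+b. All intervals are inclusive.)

Does not hold

Check F[1,1] ack at every j in [5,6]:
  j=5: fails (none in [6,6])
  j=6: fails (none in [7,7])
Fails at j=5 → formula fails.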